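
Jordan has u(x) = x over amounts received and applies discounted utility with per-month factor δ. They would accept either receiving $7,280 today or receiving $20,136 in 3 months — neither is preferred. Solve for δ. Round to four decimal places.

The payoff in 3 months is discounted by δ^3, so u(7280) = δ^3·u(20136) and δ^3 = u(7280)/u(20136).
With u(x) = x: δ^3 = 7280/20136 = 0.36154.
So δ = 0.36154^(1/3) ≈ 0.7124.

δ ≈ 0.7124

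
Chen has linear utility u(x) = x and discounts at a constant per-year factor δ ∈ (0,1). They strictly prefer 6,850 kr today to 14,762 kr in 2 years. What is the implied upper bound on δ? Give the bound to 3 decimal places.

δ < 0.681

Comparing present values: 6850 > δ^2·14762.
Hence δ^2 < 6850/14762 = 0.46403, and x ↦ x^(1/2) is increasing on (0,∞).
δ < 0.46403^(1/2) = 0.681.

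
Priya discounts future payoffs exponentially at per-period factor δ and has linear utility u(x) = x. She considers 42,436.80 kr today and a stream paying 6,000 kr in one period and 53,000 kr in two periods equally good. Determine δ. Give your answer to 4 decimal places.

δ ≈ 0.8400

The stream is worth 6000δ + 53000δ² today, so 6000δ + 53000δ² = 42436.80.
So 53000δ² + 6000δ − 42436.80 = 0.
By the quadratic formula (taking the positive root), δ = (−6000 + √9032601600.00) / 106000 ≈ 0.8400.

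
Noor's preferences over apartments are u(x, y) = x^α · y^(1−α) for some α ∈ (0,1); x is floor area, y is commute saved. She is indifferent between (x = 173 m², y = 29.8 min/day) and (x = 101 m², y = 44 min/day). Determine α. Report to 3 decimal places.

α ≈ 0.420

The Cobb–Douglas utilities coincide, so 173^α·29.8^(1−α) = 101^α·44^(1−α).
(173/101)^α = (44/29.8)^(1−α); take logs: α·ln(173/101) = (1−α)·ln(44/29.8), i.e. α·0.538171 = (1−α)·0.389681.
Thus α·(0.927852) = 0.389681, so α = 0.389681/0.927852 ≈ 0.420.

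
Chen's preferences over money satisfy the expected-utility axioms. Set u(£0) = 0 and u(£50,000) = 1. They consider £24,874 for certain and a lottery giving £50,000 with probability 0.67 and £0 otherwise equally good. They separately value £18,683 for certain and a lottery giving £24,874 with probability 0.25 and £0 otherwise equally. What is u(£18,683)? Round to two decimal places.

0.17

From the first indifference, u(£24,874) = 0.67·u(£50,000) + 0.33·u(£0) = 0.67·1 + 0.33·0 = 0.67.
Chaining: u(£18,683) = 0.25·0.67 + 0.75·0.00 = 0.1675.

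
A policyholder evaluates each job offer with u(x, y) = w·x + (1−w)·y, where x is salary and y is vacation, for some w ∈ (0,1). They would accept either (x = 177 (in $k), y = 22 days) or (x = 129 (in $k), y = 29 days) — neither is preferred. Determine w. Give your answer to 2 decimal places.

w = 0.13

Indifference: w·177 + (1−w)·22 = w·129 + (1−w)·29.
Collecting terms: w·48 = (1−w)·7.
Hence w = 7/(48+7) = 7/55 = 0.13.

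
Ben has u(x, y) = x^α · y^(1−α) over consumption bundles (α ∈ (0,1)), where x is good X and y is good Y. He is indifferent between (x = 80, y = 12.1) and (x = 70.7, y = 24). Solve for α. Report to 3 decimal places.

Indifference: 80^α · 12.1^(1−α) = 70.7^α · 24^(1−α).
Taking logs: α·ln 80 + (1−α)·ln 12.1 = α·ln 70.7 + (1−α)·ln 24, i.e. α·0.123581 = (1−α)·0.684848.
So α/(1−α) = (0.684848)/(0.123581) = 5.541693, and α = 5.541693/6.541693 ≈ 0.847.

α ≈ 0.847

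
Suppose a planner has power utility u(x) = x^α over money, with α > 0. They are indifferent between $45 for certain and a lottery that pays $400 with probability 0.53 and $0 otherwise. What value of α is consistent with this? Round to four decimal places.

α ≈ 0.2906

EU(lottery) = 0.53·400^α + 0.47·0 = 0.53·400^α.
Setting u(45) equal to that: 45^α = 0.53·400^α ⇒ (45/400)^α = 0.53.
α = ln(0.53) / ln(45/400) = -0.6348783/-2.1848021 ≈ 0.2906.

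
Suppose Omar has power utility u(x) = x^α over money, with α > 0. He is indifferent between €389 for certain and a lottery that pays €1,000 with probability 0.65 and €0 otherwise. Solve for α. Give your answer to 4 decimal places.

α ≈ 0.4563

Since u(0) = 0, the lottery's EU is 0.65·1000^α.
Setting u(389) equal to that: 389^α = 0.65·1000^α ⇒ (389/1000)^α = 0.65.
α = ln(0.65) / ln(389/1000) = -0.4307829/-0.9441759 ≈ 0.4563.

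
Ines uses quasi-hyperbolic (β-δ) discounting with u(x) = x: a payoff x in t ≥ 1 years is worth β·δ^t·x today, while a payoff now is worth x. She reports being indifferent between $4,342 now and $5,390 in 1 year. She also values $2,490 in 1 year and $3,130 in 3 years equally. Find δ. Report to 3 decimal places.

The second indifference involves only future payoffs, so β cancels: β·δ^1·2490 = β·δ^3·3130, giving δ^2 = 2490/3130 = 0.79553, so δ = 0.89192.

δ ≈ 0.892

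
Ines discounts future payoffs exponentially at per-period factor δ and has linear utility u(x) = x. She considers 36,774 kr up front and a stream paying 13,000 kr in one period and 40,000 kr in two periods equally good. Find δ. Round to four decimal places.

δ ≈ 0.8100

Present value of the stream is 13000·δ + 40000·δ². Indifference gives 13000δ + 40000δ² = 36774.
That is, 40000δ² + 13000δ − 36774 = 0, a quadratic in δ.
The positive root is δ = [−13000 + √(13000² + 4·40000·36774)] / (2·40000) = (−13000 + 77800.000)/80000 ≈ 0.8100.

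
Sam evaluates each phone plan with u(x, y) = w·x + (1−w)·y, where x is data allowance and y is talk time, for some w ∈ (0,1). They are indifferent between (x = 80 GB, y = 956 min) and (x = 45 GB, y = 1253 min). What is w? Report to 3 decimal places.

w = 0.895

Equating utilities: w·80 + (1−w)·956 = w·45 + (1−w)·1253.
w·(80−45) = (1−w)·(1253−956), i.e. w·35 = (1−w)·297.
So w/(1−w) = 297/35 = 8.4857, giving w = 297/(35+297) = 0.895.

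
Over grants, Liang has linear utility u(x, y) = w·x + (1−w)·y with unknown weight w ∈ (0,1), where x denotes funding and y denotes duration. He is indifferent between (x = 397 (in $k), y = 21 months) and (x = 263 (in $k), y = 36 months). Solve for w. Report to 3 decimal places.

u(397,21) = u(263,36) means w·397 + (1−w)·21 = w·263 + (1−w)·36.
Rearranging, 134·w − 15·(1−w) = 0.
The marginal rate of substitution is 15/134, so w = 15/(134+15) = 0.101.

w = 0.101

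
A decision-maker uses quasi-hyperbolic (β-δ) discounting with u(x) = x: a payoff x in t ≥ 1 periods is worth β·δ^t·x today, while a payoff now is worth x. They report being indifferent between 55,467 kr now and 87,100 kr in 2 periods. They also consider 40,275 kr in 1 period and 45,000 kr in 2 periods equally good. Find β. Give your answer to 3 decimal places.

β ≈ 0.795

The second indifference involves only future payoffs, so β cancels: β·δ^1·40275 = β·δ^2·45000, giving δ = 40275/45000 = 0.89500.
The first indifference: 55467 = β·δ^2·87100, so β = 55467/(δ^2·87100) = 55467/(0.80102·87100) ≈ 0.795.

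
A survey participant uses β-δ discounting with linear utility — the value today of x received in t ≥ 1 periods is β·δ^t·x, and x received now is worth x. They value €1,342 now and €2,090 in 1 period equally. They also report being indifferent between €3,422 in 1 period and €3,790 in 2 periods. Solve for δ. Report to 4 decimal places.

δ ≈ 0.9029

From the later pair, β·δ^1·3422 = β·δ^2·3790; dividing through, δ = 3422/3790 = 0.90290.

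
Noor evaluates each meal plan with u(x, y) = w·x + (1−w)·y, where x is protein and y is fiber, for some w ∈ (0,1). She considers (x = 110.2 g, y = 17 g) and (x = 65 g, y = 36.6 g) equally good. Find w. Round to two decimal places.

u(110.2,17) = u(65,36.6) means w·110.2 + (1−w)·17 = w·65 + (1−w)·36.6.
Rearranging, 45.2·w − 19.6·(1−w) = 0.
So w/(1−w) = 19.6/45.2 = 0.4336, giving w = 19.6/(45.2+19.6) = 0.30.

w = 0.30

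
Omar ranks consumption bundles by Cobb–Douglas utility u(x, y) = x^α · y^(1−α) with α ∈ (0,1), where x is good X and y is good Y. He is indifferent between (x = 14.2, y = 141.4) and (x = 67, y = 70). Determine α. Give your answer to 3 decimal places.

Set the two utilities equal: 14.2^α·141.4^(1−α) = 67^α·70^(1−α).
(14.2/67)^α = (70/141.4)^(1−α); take logs: α·ln(14.2/67) = (1−α)·ln(70/141.4), i.e. α·-1.551451 = (1−α)·-0.703098.
Thus α·(-2.254549) = -0.703098, so α = -0.703098/-2.254549 ≈ 0.312.

α ≈ 0.312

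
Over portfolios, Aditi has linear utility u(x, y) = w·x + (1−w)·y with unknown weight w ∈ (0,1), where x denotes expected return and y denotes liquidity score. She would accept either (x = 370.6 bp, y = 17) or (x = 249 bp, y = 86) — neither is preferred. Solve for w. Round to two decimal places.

Equating utilities: w·370.6 + (1−w)·17 = w·249 + (1−w)·86.
w·(370.6−249) = (1−w)·(86−17), i.e. w·121.6 = (1−w)·69.
Hence w = 69/(121.6+69) = 69/190.6 = 0.36.

w = 0.36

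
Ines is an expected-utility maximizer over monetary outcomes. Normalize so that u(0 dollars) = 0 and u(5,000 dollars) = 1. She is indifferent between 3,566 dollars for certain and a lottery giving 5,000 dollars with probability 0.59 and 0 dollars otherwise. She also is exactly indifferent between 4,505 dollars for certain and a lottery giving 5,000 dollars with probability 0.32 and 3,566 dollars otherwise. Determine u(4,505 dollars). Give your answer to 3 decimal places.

The first gamble pins u(3,566 dollars): it must equal 0.59·1 + 0.41·0 = 0.59.
The second indifference gives u(4,505 dollars) = 0.32·u(5,000 dollars) + 0.68·u(3,566 dollars) = 0.32·1.00 + 0.68·0.59 = 0.7212.

0.721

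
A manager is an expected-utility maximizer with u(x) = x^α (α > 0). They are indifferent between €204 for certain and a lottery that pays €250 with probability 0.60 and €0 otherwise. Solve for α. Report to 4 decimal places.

The lottery's expected utility is 0.60·u(250) + 0.40·u(0) = 0.60·250^α (since u(0) = 0 for α > 0).
Indifference: 204^α = 0.60·250^α, so (204/250)^α = 0.60.
Take logs: α = ln 0.60 / ln(204/250) ≈ 2.512163.

α ≈ 2.5122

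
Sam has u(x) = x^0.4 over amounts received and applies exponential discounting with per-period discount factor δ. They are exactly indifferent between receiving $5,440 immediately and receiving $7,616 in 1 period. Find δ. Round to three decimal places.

δ ≈ 0.874

The payoff in 1 period is discounted by δ, so u(5440) = δ·u(7616) and δ = u(5440)/u(7616).
With u(x) = x^0.4: δ = 5440^0.4/7616^0.4 = (5440/7616)^0.4 = 0.87408.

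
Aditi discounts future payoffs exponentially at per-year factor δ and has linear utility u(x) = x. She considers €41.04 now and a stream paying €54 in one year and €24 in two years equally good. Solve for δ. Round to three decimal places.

δ ≈ 0.600

Present value of the stream is 54·δ + 24·δ². Indifference gives 54δ + 24δ² = 41.04.
So 24δ² + 54δ − 41.04 = 0.
The positive root is δ = [−54 + √(54² + 4·24·41.04)] / (2·24) = (−54 + 82.800)/48 ≈ 0.600.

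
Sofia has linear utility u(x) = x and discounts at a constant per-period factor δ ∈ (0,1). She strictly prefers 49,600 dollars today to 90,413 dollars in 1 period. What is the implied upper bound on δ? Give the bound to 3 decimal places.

δ < 0.549

Under u(x) = x this choice says 49600 > δ·90413.
Dividing through by 90413 gives δ < 0.54859.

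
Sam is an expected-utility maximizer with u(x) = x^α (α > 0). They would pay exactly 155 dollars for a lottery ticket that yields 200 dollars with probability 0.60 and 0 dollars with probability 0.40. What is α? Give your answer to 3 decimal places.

EU(lottery) = 0.60·200^α + 0.40·0 = 0.60·200^α.
Indifference: 155^α = 0.60·200^α, so (155/200)^α = 0.60.
Taking logs: α·ln(155/200) = ln(0.60), so α = -0.510826 / -0.254892 ≈ 2.004.

α ≈ 2.004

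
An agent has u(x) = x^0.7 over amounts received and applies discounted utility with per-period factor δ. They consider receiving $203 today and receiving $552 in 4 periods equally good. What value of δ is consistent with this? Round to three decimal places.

δ ≈ 0.839

Indifference means u(203) = δ^4 · u(552), so δ^4 = u(203)/u(552).
Since u(x) = x^0.7, δ^4 = (203/552)^0.7 = 0.36775^0.7 = 0.49647.
So δ = 0.49647^(1/4) ≈ 0.839.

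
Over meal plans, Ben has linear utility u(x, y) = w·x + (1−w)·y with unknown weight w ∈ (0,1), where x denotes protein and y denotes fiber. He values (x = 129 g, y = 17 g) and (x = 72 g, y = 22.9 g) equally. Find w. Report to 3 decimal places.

u(129,17) = u(72,22.9) means w·129 + (1−w)·17 = w·72 + (1−w)·22.9.
Rearranging, 57·w − 5.9·(1−w) = 0.
Hence w = 5.9/(57+5.9) = 5.9/62.9 = 0.094.

w = 0.094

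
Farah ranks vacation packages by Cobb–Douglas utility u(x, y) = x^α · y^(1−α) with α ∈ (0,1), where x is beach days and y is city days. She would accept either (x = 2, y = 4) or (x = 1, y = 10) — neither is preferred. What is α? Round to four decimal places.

α ≈ 0.5693

The Cobb–Douglas utilities coincide, so 2^α·4^(1−α) = 1^α·10^(1−α).
Taking logs: α·ln 2 + (1−α)·ln 4 = α·ln 1 + (1−α)·ln 10, i.e. α·0.6931472 = (1−α)·0.9162907.
So α/(1−α) = (0.9162907)/(0.6931472) = 1.3219280, and α = 1.3219280/2.3219280 ≈ 0.5693.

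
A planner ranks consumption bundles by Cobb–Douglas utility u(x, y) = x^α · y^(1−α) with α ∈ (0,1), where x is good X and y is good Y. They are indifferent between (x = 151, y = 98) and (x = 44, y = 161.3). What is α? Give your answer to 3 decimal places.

The Cobb–Douglas utilities coincide, so 151^α·98^(1−α) = 44^α·161.3^(1−α).
Taking logs: α·ln 151 + (1−α)·ln 98 = α·ln 44 + (1−α)·ln 161.3, i.e. α·1.233090 = (1−α)·0.498299.
So α/(1−α) = (0.498299)/(1.233090) = 0.404106, and α = 0.404106/1.404106 ≈ 0.288.

α ≈ 0.288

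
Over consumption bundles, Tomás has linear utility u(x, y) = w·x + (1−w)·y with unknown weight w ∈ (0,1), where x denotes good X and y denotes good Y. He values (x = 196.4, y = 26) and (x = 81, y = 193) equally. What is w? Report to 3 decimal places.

Indifference: w·196.4 + (1−w)·26 = w·81 + (1−w)·193.
Collecting terms: w·115.4 = (1−w)·167.
So w/(1−w) = 167/115.4 = 1.4471, giving w = 167/(115.4+167) = 0.591.

w = 0.591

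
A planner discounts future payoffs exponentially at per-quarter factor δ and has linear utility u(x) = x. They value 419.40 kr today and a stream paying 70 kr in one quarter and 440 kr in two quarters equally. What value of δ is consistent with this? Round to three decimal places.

δ ≈ 0.900

Equating present values: 419.40 = 70δ + 440δ².
Rearranged: 440δ² + 70δ − 419.40 = 0.
The positive root is δ = [−70 + √(70² + 4·440·419.40)] / (2·440) = (−70 + 862.000)/880 ≈ 0.900.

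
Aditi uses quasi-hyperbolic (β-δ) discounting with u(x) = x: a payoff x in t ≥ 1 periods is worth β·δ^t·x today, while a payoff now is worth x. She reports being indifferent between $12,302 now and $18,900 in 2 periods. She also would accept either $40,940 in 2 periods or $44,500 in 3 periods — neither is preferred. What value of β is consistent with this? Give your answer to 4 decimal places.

β ≈ 0.7690

Both payoffs in the second observation are in the future, so β drops out: δ^2·40940 = δ^3·44500 ⇒ δ = 40940/44500 = 0.92000.
Substituting δ into 12302 = β·δ^2·18900: β = 12302/(15996.960) ≈ 0.7690.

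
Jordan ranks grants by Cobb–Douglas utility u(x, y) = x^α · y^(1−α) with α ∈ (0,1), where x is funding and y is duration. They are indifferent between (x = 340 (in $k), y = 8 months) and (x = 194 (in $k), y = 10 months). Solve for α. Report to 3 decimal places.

Set the two utilities equal: 340^α·8^(1−α) = 194^α·10^(1−α).
(340/194)^α = (10/8)^(1−α); take logs: α·ln(340/194) = (1−α)·ln(10/8), i.e. α·0.561087 = (1−α)·0.223144.
So α/(1−α) = (0.223144)/(0.561087) = 0.397699, and α = 0.397699/1.397699 ≈ 0.285.

α ≈ 0.285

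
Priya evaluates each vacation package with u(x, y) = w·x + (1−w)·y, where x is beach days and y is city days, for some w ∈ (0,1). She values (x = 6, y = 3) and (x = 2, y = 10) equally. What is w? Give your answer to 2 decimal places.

Indifference: w·6 + (1−w)·3 = w·2 + (1−w)·10.
w·(6−2) = (1−w)·(10−3), i.e. w·4 = (1−w)·7.
Hence w = 7/(4+7) = 7/11 = 0.64.

w = 0.64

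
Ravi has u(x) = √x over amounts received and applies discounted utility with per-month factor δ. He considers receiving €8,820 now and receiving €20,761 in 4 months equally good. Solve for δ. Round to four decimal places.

δ ≈ 0.8985

The payoff in 4 months is discounted by δ^4, so u(8820) = δ^4·u(20761) and δ^4 = u(8820)/u(20761).
Since u(x) = √x, δ^4 = √(8820/20761) = 0.65179.
Taking the 4th root: δ = 0.65179^(1/4) ≈ 0.8985.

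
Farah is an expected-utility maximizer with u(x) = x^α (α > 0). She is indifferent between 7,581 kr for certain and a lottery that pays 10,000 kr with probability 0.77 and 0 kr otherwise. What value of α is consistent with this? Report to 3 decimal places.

α ≈ 0.944

The lottery's expected utility is 0.77·u(10000) + 0.23·u(0) = 0.77·10000^α (since u(0) = 0 for α > 0).
Setting u(7581) equal to that: 7581^α = 0.77·10000^α ⇒ (7581/10000)^α = 0.77.
Take logs: α = ln 0.77 / ln(7581/10000) ≈ 0.94376.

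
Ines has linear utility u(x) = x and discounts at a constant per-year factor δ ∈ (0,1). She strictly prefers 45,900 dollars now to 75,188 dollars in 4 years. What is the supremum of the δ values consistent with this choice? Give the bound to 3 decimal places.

δ < 0.884

Comparing present values: 45900 > δ^4·75188.
So δ^4 < 45900/75188 = 0.61047; taking the 4th root of both positive sides preserves the inequality.
δ < 0.61047^(1/4) = 0.884.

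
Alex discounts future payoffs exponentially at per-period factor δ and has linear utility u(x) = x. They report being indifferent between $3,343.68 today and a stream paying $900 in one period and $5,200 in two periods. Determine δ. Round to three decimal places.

Present value of the stream is 900·δ + 5200·δ². Indifference gives 900δ + 5200δ² = 3343.68.
So 5200δ² + 900δ − 3343.68 = 0.
By the quadratic formula (taking the positive root), δ = (−900 + √70358544.00) / 10400 ≈ 0.720.

δ ≈ 0.720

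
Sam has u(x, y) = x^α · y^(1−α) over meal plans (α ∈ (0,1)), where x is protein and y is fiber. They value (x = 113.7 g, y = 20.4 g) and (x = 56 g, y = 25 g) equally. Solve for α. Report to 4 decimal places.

Indifference: 113.7^α · 20.4^(1−α) = 56^α · 25^(1−α).
Taking logs: α·ln 113.7 + (1−α)·ln 20.4 = α·ln 56 + (1−α)·ln 25, i.e. α·0.7082117 = (1−α)·0.2033409.
With A = 0.7082117 and B = 0.2033409: α·A = (1−α)·B, so α = B/(A+B) = 0.2033409/0.9115526 ≈ 0.2231.

α ≈ 0.2231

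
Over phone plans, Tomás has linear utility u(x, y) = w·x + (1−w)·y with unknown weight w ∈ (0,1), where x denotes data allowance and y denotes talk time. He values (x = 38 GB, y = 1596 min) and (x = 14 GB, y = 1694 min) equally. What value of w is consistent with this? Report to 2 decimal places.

w = 0.80

Equating utilities: w·38 + (1−w)·1596 = w·14 + (1−w)·1694.
Collecting terms: w·24 = (1−w)·98.
Hence w = 98/(24+98) = 98/122 = 0.80.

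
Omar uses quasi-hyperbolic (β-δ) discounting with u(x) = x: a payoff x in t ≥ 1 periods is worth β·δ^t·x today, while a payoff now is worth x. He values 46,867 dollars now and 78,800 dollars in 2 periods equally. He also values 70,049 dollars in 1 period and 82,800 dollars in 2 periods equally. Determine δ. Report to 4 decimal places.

δ ≈ 0.8460

From the later pair, β·δ^1·70049 = β·δ^2·82800; dividing through, δ = 70049/82800 = 0.84600.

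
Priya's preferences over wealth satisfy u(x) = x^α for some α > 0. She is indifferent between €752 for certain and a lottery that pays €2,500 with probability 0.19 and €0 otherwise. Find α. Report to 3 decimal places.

α ≈ 1.382

The lottery's expected utility is 0.19·u(2500) + 0.81·u(0) = 0.19·2500^α (since u(0) = 0 for α > 0).
Equating: 752^α = 0.19·2500^α, i.e. 0.3008^α = 0.19.
α = ln(0.19) / ln(752/2500) = -1.660731/-1.201310 ≈ 1.382.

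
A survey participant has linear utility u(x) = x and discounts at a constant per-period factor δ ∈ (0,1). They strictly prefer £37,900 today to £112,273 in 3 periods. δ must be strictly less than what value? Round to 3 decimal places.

δ < 0.696

Comparing present values: 37900 > δ^3·112273.
Dividing by 112273: δ^3 < 0.33757. Both sides are positive, so the cube root keeps the direction.
δ < 0.33757^(1/3) = 0.696.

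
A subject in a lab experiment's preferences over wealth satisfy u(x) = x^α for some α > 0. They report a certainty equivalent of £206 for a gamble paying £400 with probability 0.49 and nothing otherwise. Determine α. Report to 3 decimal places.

EU(lottery) = 0.49·400^α + 0.51·0 = 0.49·400^α.
Setting u(206) equal to that: 206^α = 0.49·400^α ⇒ (206/400)^α = 0.49.
Taking logs: α·ln(206/400) = ln(0.49), so α = -0.713350 / -0.663588 ≈ 1.075.

α ≈ 1.075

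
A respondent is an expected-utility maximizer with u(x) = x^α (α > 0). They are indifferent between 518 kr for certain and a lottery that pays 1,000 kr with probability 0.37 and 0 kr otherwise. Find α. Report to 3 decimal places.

EU(lottery) = 0.37·1000^α + 0.63·0 = 0.37·1000^α.
Setting u(518) equal to that: 518^α = 0.37·1000^α ⇒ (518/1000)^α = 0.37.
α = ln(0.37) / ln(518/1000) = -0.994252/-0.657780 ≈ 1.512.

α ≈ 1.512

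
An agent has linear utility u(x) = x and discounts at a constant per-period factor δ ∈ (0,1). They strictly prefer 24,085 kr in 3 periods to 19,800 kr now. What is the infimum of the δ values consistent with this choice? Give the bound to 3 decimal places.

δ > 0.937

The preference means 19800 < δ^3·24085.
Dividing by 24085: δ^3 > 0.82209. Both sides are positive, so the cube root keeps the direction.
δ > (19800/24085)^(1/3) ≈ 0.937.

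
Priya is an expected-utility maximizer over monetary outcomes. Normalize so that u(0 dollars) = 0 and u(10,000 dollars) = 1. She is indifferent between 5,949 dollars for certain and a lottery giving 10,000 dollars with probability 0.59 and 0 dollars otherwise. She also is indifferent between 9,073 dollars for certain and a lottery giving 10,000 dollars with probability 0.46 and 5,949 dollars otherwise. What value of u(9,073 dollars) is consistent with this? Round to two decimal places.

0.78

The first gamble pins u(5,949 dollars): it must equal 0.59·1 + 0.41·0 = 0.59.
The second indifference gives u(9,073 dollars) = 0.46·u(10,000 dollars) + 0.54·u(5,949 dollars) = 0.46·1.00 + 0.54·0.59 = 0.7786.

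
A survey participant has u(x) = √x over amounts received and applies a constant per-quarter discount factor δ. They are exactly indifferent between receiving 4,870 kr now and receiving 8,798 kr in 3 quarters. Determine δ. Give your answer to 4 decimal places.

δ ≈ 0.9061

Indifference means u(4870) = δ^3 · u(8798), so δ^3 = u(4870)/u(8798).
Since u(x) = √x, δ^3 = √(4870/8798) = 0.74400.
Hence δ = (0.74400)^(1/3) = 0.906131.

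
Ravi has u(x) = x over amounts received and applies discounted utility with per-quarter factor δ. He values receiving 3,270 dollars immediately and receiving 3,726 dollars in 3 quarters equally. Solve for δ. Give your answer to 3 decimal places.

The payoff in 3 quarters is discounted by δ^3, so u(3270) = δ^3·u(3726) and δ^3 = u(3270)/u(3726).
With u(x) = x: δ^3 = 3270/3726 = 0.87762.
Hence δ = (0.87762)^(1/3) = 0.95742.

δ ≈ 0.957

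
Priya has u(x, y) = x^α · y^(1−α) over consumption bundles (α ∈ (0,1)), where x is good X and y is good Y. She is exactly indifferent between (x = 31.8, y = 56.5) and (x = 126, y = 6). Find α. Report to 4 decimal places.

The Cobb–Douglas utilities coincide, so 31.8^α·56.5^(1−α) = 126^α·6^(1−α).
Taking logs: α·ln 31.8 + (1−α)·ln 56.5 = α·ln 126 + (1−α)·ln 6, i.e. α·-1.3768156 = (1−α)·-2.2424812.
So α/(1−α) = (-2.2424812)/(-1.3768156) = 1.6287448, and α = 1.6287448/2.6287448 ≈ 0.6196.

α ≈ 0.6196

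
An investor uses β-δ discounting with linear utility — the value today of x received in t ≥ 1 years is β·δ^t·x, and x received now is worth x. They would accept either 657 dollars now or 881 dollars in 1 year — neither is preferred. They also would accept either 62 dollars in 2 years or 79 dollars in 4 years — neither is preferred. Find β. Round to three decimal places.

Both payoffs in the second observation are in the future, so β drops out: δ^2·62 = δ^4·79 ⇒ δ^2 = 62/79 = 0.78481, so δ = 0.88590.
The first indifference: 657 = β·δ·881, so β = 657/(δ·881) = 657/(0.88590·881) ≈ 0.842.

β ≈ 0.842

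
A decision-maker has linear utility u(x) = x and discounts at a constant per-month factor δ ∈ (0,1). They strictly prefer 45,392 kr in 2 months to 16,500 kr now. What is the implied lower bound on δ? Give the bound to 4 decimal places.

δ > 0.6029

The preference means 16500 < δ^2·45392.
Hence δ^2 > 16500/45392 = 0.36350, and x ↦ x^(1/2) is increasing on (0,∞).
δ > 0.36350^(1/2) = 0.6029.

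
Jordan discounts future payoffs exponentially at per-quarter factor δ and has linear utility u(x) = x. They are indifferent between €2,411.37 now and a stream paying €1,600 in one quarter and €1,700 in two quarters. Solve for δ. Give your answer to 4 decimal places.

δ ≈ 0.8100

The stream is worth 1600δ + 1700δ² today, so 1600δ + 1700δ² = 2411.37.
That is, 1700δ² + 1600δ − 2411.37 = 0, a quadratic in δ.
The positive root is δ = [−1600 + √(1600² + 4·1700·2411.37)] / (2·1700) = (−1600 + 4354.000)/3400 ≈ 0.8100.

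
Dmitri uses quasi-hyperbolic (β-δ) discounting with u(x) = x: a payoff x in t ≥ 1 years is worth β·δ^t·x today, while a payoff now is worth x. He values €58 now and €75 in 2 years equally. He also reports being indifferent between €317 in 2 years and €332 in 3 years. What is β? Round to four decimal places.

β ≈ 0.8483

From the later pair, β·δ^2·317 = β·δ^3·332; dividing through, δ = 317/332 = 0.95482.
Substituting δ into 58 = β·δ^2·75: β = 58/(68.376) ≈ 0.8483.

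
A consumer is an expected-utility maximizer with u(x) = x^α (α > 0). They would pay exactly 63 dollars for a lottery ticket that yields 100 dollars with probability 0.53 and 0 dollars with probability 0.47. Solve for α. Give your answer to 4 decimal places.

α ≈ 1.3741

Since u(0) = 0, the lottery's EU is 0.53·100^α.
Setting u(63) equal to that: 63^α = 0.53·100^α ⇒ (63/100)^α = 0.53.
α = ln(0.53) / ln(63/100) = -0.6348783/-0.4620355 ≈ 1.3741.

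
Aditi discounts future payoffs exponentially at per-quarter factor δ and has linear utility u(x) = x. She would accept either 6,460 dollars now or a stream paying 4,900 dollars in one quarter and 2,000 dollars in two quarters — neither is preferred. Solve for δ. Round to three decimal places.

Present value of the stream is 4900·δ + 2000·δ². Indifference gives 4900δ + 2000δ² = 6460.
So 2000δ² + 4900δ − 6460 = 0.
The positive root is δ = [−4900 + √(4900² + 4·2000·6460)] / (2·2000) = (−4900 + 8700.000)/4000 ≈ 0.950.

δ ≈ 0.950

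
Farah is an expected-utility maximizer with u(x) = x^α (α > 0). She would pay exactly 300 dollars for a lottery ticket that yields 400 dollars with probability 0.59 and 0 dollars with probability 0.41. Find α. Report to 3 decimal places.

α ≈ 1.834

Since u(0) = 0, the lottery's EU is 0.59·400^α.
Indifference: 300^α = 0.59·400^α, so (300/400)^α = 0.59.
Taking logs: α·ln(300/400) = ln(0.59), so α = -0.527633 / -0.287682 ≈ 1.834.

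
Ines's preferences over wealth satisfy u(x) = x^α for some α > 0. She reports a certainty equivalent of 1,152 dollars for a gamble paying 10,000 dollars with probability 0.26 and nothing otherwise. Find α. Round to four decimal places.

α ≈ 0.6233

EU(lottery) = 0.26·10000^α + 0.74·0 = 0.26·10000^α.
Setting u(1152) equal to that: 1152^α = 0.26·10000^α ⇒ (1152/10000)^α = 0.26.
Taking logs: α·ln(1152/10000) = ln(0.26), so α = -1.3470736 / -2.1610855 ≈ 0.6233.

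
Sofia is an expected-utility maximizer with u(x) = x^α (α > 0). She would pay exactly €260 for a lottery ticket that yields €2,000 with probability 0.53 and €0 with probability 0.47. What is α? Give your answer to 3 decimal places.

α ≈ 0.311

The lottery's expected utility is 0.53·u(2000) + 0.47·u(0) = 0.53·2000^α (since u(0) = 0 for α > 0).
Equating: 260^α = 0.53·2000^α, i.e. 0.1300^α = 0.53.
Take logs: α = ln 0.53 / ln(260/2000) ≈ 0.31118.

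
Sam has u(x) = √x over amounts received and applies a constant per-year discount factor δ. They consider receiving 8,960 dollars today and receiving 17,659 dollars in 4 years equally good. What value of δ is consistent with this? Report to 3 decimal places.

δ ≈ 0.919

The payoff in 4 years is discounted by δ^4, so u(8960) = δ^4·u(17659) and δ^4 = u(8960)/u(17659).
With u(x) = √x: δ^4 = √8960/√17659 = √(8960/17659) = 0.71231.
Hence δ = (0.71231)^(1/4) = 0.91869.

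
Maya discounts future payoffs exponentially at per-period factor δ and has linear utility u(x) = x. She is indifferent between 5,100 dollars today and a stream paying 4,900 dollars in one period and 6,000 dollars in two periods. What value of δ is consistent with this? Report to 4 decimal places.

Equating present values: 5100 = 4900δ + 6000δ².
Rearranged: 6000δ² + 4900δ − 5100 = 0.
By the quadratic formula (taking the positive root), δ = (−4900 + √146410000.00) / 12000 ≈ 0.6000.

δ ≈ 0.6000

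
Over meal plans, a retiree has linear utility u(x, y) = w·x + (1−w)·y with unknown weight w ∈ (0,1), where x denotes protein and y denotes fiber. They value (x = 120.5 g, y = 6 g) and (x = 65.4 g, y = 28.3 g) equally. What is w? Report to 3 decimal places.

Equating utilities: w·120.5 + (1−w)·6 = w·65.4 + (1−w)·28.3.
w·(120.5−65.4) = (1−w)·(28.3−6), i.e. w·55.1 = (1−w)·22.3.
Hence w = 22.3/(55.1+22.3) = 22.3/77.4 = 0.288.

w = 0.288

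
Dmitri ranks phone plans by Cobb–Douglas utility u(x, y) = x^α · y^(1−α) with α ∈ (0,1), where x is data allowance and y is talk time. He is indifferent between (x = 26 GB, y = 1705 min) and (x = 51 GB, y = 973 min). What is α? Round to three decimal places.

α ≈ 0.454

The Cobb–Douglas utilities coincide, so 26^α·1705^(1−α) = 51^α·973^(1−α).
(26/51)^α = (973/1705)^(1−α); take logs: α·ln(26/51) = (1−α)·ln(973/1705), i.e. α·-0.673729 = (1−α)·-0.560936.
So α/(1−α) = (-0.560936)/(-0.673729) = 0.832584, and α = 0.832584/1.832584 ≈ 0.454.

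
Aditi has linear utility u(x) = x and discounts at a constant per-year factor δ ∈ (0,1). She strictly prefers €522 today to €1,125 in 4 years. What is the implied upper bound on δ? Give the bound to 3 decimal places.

Comparing present values: 522 > δ^4·1125.
Hence δ^4 < 522/1125 = 0.46400, and x ↦ x^(1/4) is increasing on (0,∞).
δ < 0.46400^(1/4) = 0.825.

δ < 0.825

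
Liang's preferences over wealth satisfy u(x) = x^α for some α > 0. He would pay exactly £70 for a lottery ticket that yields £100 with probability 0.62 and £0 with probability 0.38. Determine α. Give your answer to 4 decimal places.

Since u(0) = 0, the lottery's EU is 0.62·100^α.
Indifference: 70^α = 0.62·100^α, so (70/100)^α = 0.62.
α = ln(0.62) / ln(70/100) = -0.4780358/-0.3566749 ≈ 1.3403.

α ≈ 1.3403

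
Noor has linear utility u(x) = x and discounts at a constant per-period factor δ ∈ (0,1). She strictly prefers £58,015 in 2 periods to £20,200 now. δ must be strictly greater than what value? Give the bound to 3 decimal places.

δ > 0.590

Under u(x) = x this choice says 20200 < δ^2·58015.
So δ^2 > 20200/58015 = 0.34819; taking the square root of both positive sides preserves the inequality.
δ > 0.34819^(1/2) = 0.590.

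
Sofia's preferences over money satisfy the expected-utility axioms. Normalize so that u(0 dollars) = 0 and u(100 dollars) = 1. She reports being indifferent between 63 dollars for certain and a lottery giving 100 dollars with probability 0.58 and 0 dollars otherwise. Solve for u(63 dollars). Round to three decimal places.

0.580

u(63 dollars) equals the lottery's expected utility: 0.58·1 + 0.42·0 = 0.58.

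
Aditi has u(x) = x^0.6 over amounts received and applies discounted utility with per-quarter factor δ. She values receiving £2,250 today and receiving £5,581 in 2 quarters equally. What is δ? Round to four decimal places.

The payoff in 2 quarters is discounted by δ^2, so u(2250) = δ^2·u(5581) and δ^2 = u(2250)/u(5581).
With u(x) = x^0.6: δ^2 = 2250^0.6/5581^0.6 = (2250/5581)^0.6 = 0.57981.
Taking the square root: δ = 0.57981^(1/2) ≈ 0.7614.

δ ≈ 0.7614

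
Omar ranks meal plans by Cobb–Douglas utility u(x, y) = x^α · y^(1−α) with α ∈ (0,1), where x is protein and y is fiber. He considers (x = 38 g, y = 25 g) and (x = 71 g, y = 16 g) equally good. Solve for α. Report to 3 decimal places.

The Cobb–Douglas utilities coincide, so 38^α·25^(1−α) = 71^α·16^(1−α).
Taking logs: α·ln 38 + (1−α)·ln 25 = α·ln 71 + (1−α)·ln 16, i.e. α·-0.625094 = (1−α)·-0.446287.
So α/(1−α) = (-0.446287)/(-0.625094) = 0.713952, and α = 0.713952/1.713952 ≈ 0.417.

α ≈ 0.417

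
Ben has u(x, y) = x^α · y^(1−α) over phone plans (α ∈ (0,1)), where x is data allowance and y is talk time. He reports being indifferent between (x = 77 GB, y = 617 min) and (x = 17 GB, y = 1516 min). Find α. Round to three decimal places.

α ≈ 0.373

The Cobb–Douglas utilities coincide, so 77^α·617^(1−α) = 17^α·1516^(1−α).
Taking logs: α·ln 77 + (1−α)·ln 617 = α·ln 17 + (1−α)·ln 1516, i.e. α·1.510592 = (1−α)·0.898962.
So α/(1−α) = (0.898962)/(1.510592) = 0.595106, and α = 0.595106/1.595106 ≈ 0.373.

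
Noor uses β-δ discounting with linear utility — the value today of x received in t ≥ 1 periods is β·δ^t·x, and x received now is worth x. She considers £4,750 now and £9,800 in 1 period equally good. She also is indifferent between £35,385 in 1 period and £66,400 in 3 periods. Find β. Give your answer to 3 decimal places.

From the later pair, β·δ^1·35385 = β·δ^3·66400; dividing through, δ^2 = 35385/66400 = 0.53291, so δ = 0.73000.
Now use the now-vs-future pair: 4750 = β·δ·9800 gives β = 4750/(0.73000·9800) ≈ 0.664.

β ≈ 0.664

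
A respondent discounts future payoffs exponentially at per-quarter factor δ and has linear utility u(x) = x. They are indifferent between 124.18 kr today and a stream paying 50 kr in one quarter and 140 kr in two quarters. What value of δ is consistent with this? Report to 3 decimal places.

δ ≈ 0.780

Present value of the stream is 50·δ + 140·δ². Indifference gives 50δ + 140δ² = 124.18.
Rearranged: 140δ² + 50δ − 124.18 = 0.
δ = (−50 + √(50² + 4·140·124.18)) / (2·140) = (−50 + √72040.80) / 280 ≈ 0.780.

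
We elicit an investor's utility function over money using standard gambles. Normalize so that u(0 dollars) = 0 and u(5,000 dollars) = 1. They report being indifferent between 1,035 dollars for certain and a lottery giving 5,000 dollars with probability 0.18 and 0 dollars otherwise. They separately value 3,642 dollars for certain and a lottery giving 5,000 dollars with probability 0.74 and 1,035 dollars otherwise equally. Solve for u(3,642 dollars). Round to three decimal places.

0.787

The first gamble pins u(1,035 dollars): it must equal 0.18·1 + 0.82·0 = 0.18.
Chaining: u(3,642 dollars) = 0.74·1.00 + 0.26·0.18 = 0.7868.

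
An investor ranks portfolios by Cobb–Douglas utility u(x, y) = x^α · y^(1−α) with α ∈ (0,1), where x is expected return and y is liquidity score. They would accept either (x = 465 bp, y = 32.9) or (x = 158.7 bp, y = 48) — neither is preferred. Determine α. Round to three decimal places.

α ≈ 0.260

The Cobb–Douglas utilities coincide, so 465^α·32.9^(1−α) = 158.7^α·48^(1−α).
(465/158.7)^α = (48/32.9)^(1−α); take logs: α·ln(465/158.7) = (1−α)·ln(48/32.9), i.e. α·1.075022 = (1−α)·0.377728.
Thus α·(1.452750) = 0.377728, so α = 0.377728/1.452750 ≈ 0.260.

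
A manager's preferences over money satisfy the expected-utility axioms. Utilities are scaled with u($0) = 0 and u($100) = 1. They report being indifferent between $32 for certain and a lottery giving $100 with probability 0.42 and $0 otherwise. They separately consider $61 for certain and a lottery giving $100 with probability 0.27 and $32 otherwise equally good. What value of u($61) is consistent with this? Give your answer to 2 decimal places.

0.58

The first gamble pins u($32): it must equal 0.42·1 + 0.58·0 = 0.42.
Then u($61) = 0.27·u($100) + 0.73·u($32) = 0.27·1.00 + 0.73·0.42 = 0.5766.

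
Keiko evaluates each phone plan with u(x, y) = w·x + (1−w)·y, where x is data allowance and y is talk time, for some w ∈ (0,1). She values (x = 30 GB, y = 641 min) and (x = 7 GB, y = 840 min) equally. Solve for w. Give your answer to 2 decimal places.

Indifference: w·30 + (1−w)·641 = w·7 + (1−w)·840.
Collecting terms: w·23 = (1−w)·199.
So w/(1−w) = 199/23 = 8.6522, giving w = 199/(23+199) = 0.90.

w = 0.90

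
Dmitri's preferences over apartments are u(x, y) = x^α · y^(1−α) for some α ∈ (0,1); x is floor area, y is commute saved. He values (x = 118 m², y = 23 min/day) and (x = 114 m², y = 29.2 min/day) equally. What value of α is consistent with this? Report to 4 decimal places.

α ≈ 0.8738

Set the two utilities equal: 118^α·23^(1−α) = 114^α·29.2^(1−α).
Rearrange to (118/114)^α = (29.2/23)^(1−α) and take logs: α·0.0344862 = (1−α)·0.2386745.
With A = 0.0344862 and B = 0.2386745: α·A = (1−α)·B, so α = B/(A+B) = 0.2386745/0.2731607 ≈ 0.8738.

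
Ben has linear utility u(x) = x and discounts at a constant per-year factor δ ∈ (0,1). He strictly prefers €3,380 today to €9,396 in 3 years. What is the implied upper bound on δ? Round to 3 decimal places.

δ < 0.711

Comparing present values: 3380 > δ^3·9396.
So δ^3 < 3380/9396 = 0.35973; taking the cube root of both positive sides preserves the inequality.
δ < 0.35973^(1/3) = 0.711.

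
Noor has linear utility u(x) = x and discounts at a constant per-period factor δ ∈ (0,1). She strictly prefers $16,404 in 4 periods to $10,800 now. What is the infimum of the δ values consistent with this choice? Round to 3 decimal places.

The preference means 10800 < δ^4·16404.
Dividing by 16404: δ^4 > 0.65838. Both sides are positive, so the 4th root keeps the direction.
δ > (10800/16404)^(1/4) ≈ 0.901.

δ > 0.901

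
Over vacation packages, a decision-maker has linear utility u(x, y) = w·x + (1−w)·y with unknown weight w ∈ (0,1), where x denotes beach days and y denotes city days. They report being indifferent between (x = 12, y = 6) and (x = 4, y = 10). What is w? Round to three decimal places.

u(12,6) = u(4,10) means w·12 + (1−w)·6 = w·4 + (1−w)·10.
Collecting terms: w·8 = (1−w)·4.
The marginal rate of substitution is 4/8, so w = 4/(8+4) = 0.333.

w = 0.333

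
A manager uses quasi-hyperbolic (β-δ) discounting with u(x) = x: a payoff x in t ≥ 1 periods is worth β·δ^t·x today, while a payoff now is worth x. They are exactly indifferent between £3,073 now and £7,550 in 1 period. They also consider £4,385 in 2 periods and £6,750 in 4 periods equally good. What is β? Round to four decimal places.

β ≈ 0.5050

Both payoffs in the second observation are in the future, so β drops out: δ^2·4385 = δ^4·6750 ⇒ δ^2 = 4385/6750 = 0.64963, so δ = 0.80600.
Substituting δ into 3073 = β·δ·7550: β = 3073/(6085.270) ≈ 0.5050.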